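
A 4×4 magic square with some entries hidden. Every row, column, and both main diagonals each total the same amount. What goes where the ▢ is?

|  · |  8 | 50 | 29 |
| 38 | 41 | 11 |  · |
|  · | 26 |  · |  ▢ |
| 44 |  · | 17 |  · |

47

Anti-diagonal is complete and sums to 110; that is the magic constant.
Row 1: 8 + 50 + 29 + ? = 110, so (1,1) = 23.
Using row 2: 38 + 41 + 11 + ? → (2,4) = 110 − 90 = 20.
Column 1 needs 110; the known cells sum to 105, so (3,1) = 5.
Using column 2: 8 + 41 + 26 + ? → (4,2) = 110 − 75 = 35.
Column 3 needs 110; the known cells sum to 78, so (3,3) = 32.
Using main diagonal: 23 + 41 + 32 + ? → (4,4) = 110 − 96 = 14.
Using row 3: 5 + 26 + 32 + ? → (3,4) = 110 − 63 = 47.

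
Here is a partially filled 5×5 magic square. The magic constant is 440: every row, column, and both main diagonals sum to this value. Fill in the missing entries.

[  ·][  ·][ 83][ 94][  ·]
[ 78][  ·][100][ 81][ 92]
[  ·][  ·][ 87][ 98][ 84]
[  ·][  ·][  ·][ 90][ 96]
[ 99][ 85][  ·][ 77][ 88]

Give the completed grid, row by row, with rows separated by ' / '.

Using row 2: 78 + 100 + 81 + 92 + ? → (2,2) = 440 − 351 = 89.
Row 5 must total 440; the given cells sum to 349, so (5,3) = 91.
Column 3 must total 440; the given cells sum to 361, so (4,3) = 79.
Column 5 needs 440; the known cells sum to 360, so (1,5) = 80.
Main diagonal must total 440; the given cells sum to 354, so (1,1) = 86.
Anti-diagonal must total 440; the given cells sum to 347, so (4,2) = 93.
Row 1 must total 440; the given cells sum to 343, so (1,2) = 97.
Row 4 needs 440; the known cells sum to 358, so (4,1) = 82.
From column 1, 440 − (86 + 78 + 82 + 99) gives (3,1) = 95.
Column 2: 97 + 89 + 93 + 85 + ? = 440, so (3,2) = 76.

86 97 83 94 80 / 78 89 100 81 92 / 95 76 87 98 84 / 82 93 79 90 96 / 99 85 91 77 88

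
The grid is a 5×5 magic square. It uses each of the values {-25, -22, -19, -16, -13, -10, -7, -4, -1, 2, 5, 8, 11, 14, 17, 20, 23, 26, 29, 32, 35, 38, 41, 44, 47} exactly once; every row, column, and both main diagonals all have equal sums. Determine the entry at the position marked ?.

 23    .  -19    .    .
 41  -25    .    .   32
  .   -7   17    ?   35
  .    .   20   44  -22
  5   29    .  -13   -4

26

The 25 entries sum to 275, so each line sums to 275/5 = 55.
The remaining cell in row 5 is (5,3) = 55 − 17 = 38.
Column 3 needs 55; the known cells sum to 56, so (2,3) = -1.
From column 5, 55 − (32 + 35 + (-22) + (-4)) gives (1,5) = 14.
Row 2 needs 55; the known cells sum to 47, so (2,4) = 8.
The remaining cell in anti-diagonal is (4,2) = 55 − 44 = 11.
Row 4: 11 + 20 + 44 + (-22) + ? = 55, so (4,1) = 2.
Column 1 needs 55; the known cells sum to 71, so (3,1) = -16.
Using column 2: -25 + (-7) + 11 + 29 + ? → (1,2) = 55 − 8 = 47.
From row 1, 55 − (23 + 47 + (-19) + 14) gives (1,4) = -10.
Row 3 needs 55; the known cells sum to 29, so (3,4) = 26.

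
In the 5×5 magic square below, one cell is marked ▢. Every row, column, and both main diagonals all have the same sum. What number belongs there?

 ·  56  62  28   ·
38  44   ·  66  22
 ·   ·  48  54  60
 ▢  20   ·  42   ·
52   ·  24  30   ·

64

Column 4 is complete and sums to 220; that is the magic constant.
The remaining cell in row 2 is (2,3) = 220 − 170 = 50.
Column 3 needs 220; the known cells sum to 184, so (4,3) = 36.
Anti-diagonal must total 220; the given cells sum to 186, so (1,5) = 34.
From row 1, 220 − (56 + 62 + 28 + 34) gives (1,1) = 40.
Main diagonal needs 220; the known cells sum to 174, so (5,5) = 46.
Row 5: 52 + 24 + 30 + 46 + ? = 220, so (5,2) = 68.
Column 2: 56 + 44 + 20 + 68 + ? = 220, so (3,2) = 32.
Using column 5: 34 + 22 + 60 + 46 + ? → (4,5) = 220 − 162 = 58.
Row 3: 32 + 48 + 54 + 60 + ? = 220, so (3,1) = 26.
From row 4, 220 − (20 + 36 + 42 + 58) gives (4,1) = 64.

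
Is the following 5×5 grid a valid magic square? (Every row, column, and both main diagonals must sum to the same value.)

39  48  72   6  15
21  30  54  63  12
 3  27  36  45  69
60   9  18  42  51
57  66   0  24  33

Row 1: 39 + 48 + 72 + 6 + 15 = 180.
Row 2: 21 + 30 + 54 + 63 + 12 = 180.
Row 3: 3 + 27 + 36 + 45 + 69 = 180.
Row 4: 60 + 9 + 18 + 42 + 51 = 180.
Row 5: 57 + 66 + 0 + 24 + 33 = 180.
Column 1: 39 + 21 + 3 + 60 + 57 = 180.
Column 2: 48 + 30 + 27 + 9 + 66 = 180.
Column 3: 72 + 54 + 36 + 18 + 0 = 180.
Column 4: 6 + 63 + 45 + 42 + 24 = 180.
Column 5: 15 + 12 + 69 + 51 + 33 = 180.
Main diagonal: 39 + 30 + 36 + 42 + 33 = 180.
Anti-diagonal: 15 + 63 + 36 + 9 + 57 = 180.
All lines sum to 180.

Yes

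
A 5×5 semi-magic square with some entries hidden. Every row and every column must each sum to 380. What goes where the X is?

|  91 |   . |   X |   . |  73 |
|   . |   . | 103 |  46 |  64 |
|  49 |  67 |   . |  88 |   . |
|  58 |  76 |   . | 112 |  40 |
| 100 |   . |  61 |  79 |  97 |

Row 4: 58 + 76 + 112 + 40 + ? = 380, so (4,3) = 94.
Row 5 must total 380; the given cells sum to 337, so (5,2) = 43.
The remaining cell in column 1 is (2,1) = 380 − 298 = 82.
Column 4 needs 380; the known cells sum to 325, so (1,4) = 55.
Column 5 needs 380; the known cells sum to 274, so (3,5) = 106.
The remaining cell in row 2 is (2,2) = 380 − 295 = 85.
Row 3 needs 380; the known cells sum to 310, so (3,3) = 70.
Column 2: 85 + 67 + 76 + 43 + ? = 380, so (1,2) = 109.
Column 3 must total 380; the given cells sum to 328, so (1,3) = 52.

52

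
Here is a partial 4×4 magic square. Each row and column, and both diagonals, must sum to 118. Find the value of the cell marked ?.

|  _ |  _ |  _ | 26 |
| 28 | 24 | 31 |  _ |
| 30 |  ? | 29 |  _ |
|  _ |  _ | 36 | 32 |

34

From row 2, 118 − (28 + 24 + 31) gives (2,4) = 35.
Column 3 must total 118; the given cells sum to 96, so (1,3) = 22.
From column 4, 118 − (26 + 35 + 32) gives (3,4) = 25.
Main diagonal needs 118; the known cells sum to 85, so (1,1) = 33.
From row 1, 118 − (33 + 22 + 26) gives (1,2) = 37.
Row 3 must total 118; the given cells sum to 84, so (3,2) = 34.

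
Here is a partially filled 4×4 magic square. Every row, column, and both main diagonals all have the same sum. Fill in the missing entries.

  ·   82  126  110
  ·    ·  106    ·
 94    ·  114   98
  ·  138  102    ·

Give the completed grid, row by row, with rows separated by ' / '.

130 82 126 110 / 134 86 106 122 / 94 142 114 98 / 90 138 102 118

Column 3 is already complete: 126 + 106 + 114 + 102 = 448, so that is the magic constant.
Row 1 must total 448; the given cells sum to 318, so (1,1) = 130.
From row 3, 448 − (94 + 114 + 98) gives (3,2) = 142.
From column 2, 448 − (82 + 142 + 138) gives (2,2) = 86.
Main diagonal needs 448; the known cells sum to 330, so (4,4) = 118.
Using anti-diagonal: 110 + 106 + 142 + ? → (4,1) = 448 − 358 = 90.
The remaining cell in column 1 is (2,1) = 448 − 314 = 134.
The remaining cell in column 4 is (2,4) = 448 − 326 = 122.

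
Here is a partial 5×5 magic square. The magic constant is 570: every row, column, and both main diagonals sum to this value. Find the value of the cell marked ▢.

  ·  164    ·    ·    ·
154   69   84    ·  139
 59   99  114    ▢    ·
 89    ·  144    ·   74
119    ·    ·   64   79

129

Row 2 must total 570; the given cells sum to 446, so (2,4) = 124.
Using column 1: 154 + 59 + 89 + 119 + ? → (1,1) = 570 − 421 = 149.
Main diagonal: 149 + 69 + 114 + 79 + ? = 570, so (4,4) = 159.
Using row 4: 89 + 144 + 159 + 74 + ? → (4,2) = 570 − 466 = 104.
Using column 2: 164 + 69 + 99 + 104 + ? → (5,2) = 570 − 436 = 134.
From anti-diagonal, 570 − (124 + 114 + 104 + 119) gives (1,5) = 109.
Row 5 needs 570; the known cells sum to 396, so (5,3) = 174.
Column 3: 84 + 114 + 144 + 174 + ? = 570, so (1,3) = 54.
Using column 5: 109 + 139 + 74 + 79 + ? → (3,5) = 570 − 401 = 169.
From row 1, 570 − (149 + 164 + 54 + 109) gives (1,4) = 94.
Using row 3: 59 + 99 + 114 + 169 + ? → (3,4) = 570 − 441 = 129.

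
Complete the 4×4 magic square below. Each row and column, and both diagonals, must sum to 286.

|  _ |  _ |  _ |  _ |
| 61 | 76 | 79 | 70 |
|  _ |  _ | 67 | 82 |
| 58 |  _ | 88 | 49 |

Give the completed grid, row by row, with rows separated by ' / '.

94 55 52 85 / 61 76 79 70 / 73 64 67 82 / 58 91 88 49

Row 4: 58 + 88 + 49 + ? = 286, so (4,2) = 91.
The remaining cell in column 3 is (1,3) = 286 − 234 = 52.
Column 4 must total 286; the given cells sum to 201, so (1,4) = 85.
Main diagonal: 76 + 67 + 49 + ? = 286, so (1,1) = 94.
Using anti-diagonal: 85 + 79 + 58 + ? → (3,2) = 286 − 222 = 64.
Using row 1: 94 + 52 + 85 + ? → (1,2) = 286 − 231 = 55.
The remaining cell in row 3 is (3,1) = 286 − 213 = 73.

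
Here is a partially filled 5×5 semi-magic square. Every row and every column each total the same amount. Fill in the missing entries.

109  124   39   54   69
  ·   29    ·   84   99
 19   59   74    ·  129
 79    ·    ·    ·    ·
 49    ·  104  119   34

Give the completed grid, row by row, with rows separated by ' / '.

109 124 39 54 69 / 139 29 44 84 99 / 19 59 74 114 129 / 79 94 134 24 64 / 49 89 104 119 34

Row 1 is already complete: 109 + 124 + 39 + 54 + 69 = 395, so that is the magic constant.
The remaining cell in row 3 is (3,4) = 395 − 281 = 114.
The remaining cell in row 5 is (5,2) = 395 − 306 = 89.
Column 1 needs 395; the known cells sum to 256, so (2,1) = 139.
Using column 2: 124 + 29 + 59 + 89 + ? → (4,2) = 395 − 301 = 94.
Column 4 needs 395; the known cells sum to 371, so (4,4) = 24.
Column 5 must total 395; the given cells sum to 331, so (4,5) = 64.
Row 2: 139 + 29 + 84 + 99 + ? = 395, so (2,3) = 44.
From row 4, 395 − (79 + 94 + 24 + 64) gives (4,3) = 134.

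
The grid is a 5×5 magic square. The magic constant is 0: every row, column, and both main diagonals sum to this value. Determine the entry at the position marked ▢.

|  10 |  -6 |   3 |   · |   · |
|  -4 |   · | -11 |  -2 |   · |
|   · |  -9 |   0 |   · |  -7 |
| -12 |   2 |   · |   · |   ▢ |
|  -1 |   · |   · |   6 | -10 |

Column 1 must total 0; the given cells sum to -7, so (3,1) = 7.
Anti-diagonal must total 0; the given cells sum to -1, so (1,5) = 1.
From row 1, 0 − (10 + (-6) + 3 + 1) gives (1,4) = -8.
Row 3 needs 0; the known cells sum to -9, so (3,4) = 9.
Column 4 needs 0; the known cells sum to 5, so (4,4) = -5.
Main diagonal: 10 + 0 + (-5) + (-10) + ? = 0, so (2,2) = 5.
From row 2, 0 − (-4 + 5 + (-11) + (-2)) gives (2,5) = 12.
Column 2: -6 + 5 + (-9) + 2 + ? = 0, so (5,2) = 8.
Column 5 needs 0; the known cells sum to -4, so (4,5) = 4.

4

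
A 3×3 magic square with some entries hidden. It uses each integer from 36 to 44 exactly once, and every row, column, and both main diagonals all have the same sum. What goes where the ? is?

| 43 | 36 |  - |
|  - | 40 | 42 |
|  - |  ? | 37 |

44

The entries are 36 through 44, which sum to 360, so each line sums to 360/3 = 120.
Row 1 must total 120; the given cells sum to 79, so (1,3) = 41.
The remaining cell in row 2 is (2,1) = 120 − 82 = 38.
Column 1 needs 120; the known cells sum to 81, so (3,1) = 39.
Using column 2: 36 + 40 + ? → (3,2) = 120 − 76 = 44.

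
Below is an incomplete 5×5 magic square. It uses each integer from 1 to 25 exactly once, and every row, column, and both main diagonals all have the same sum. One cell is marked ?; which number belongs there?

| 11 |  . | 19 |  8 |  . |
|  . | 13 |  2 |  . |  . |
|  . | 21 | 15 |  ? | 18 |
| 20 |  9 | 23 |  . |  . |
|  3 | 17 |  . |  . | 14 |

4

The entries are 1 through 25, which sum to 325, so each line sums to 325/5 = 65.
Using column 2: 13 + 21 + 9 + 17 + ? → (1,2) = 65 − 60 = 5.
From column 3, 65 − (19 + 2 + 15 + 23) gives (5,3) = 6.
Main diagonal needs 65; the known cells sum to 53, so (4,4) = 12.
From row 1, 65 − (11 + 5 + 19 + 8) gives (1,5) = 22.
Using row 4: 20 + 9 + 23 + 12 + ? → (4,5) = 65 − 64 = 1.
Row 5 must total 65; the given cells sum to 40, so (5,4) = 25.
Column 5: 22 + 18 + 1 + 14 + ? = 65, so (2,5) = 10.
Anti-diagonal must total 65; the given cells sum to 49, so (2,4) = 16.
From row 2, 65 − (13 + 2 + 16 + 10) gives (2,1) = 24.
The remaining cell in column 1 is (3,1) = 65 − 58 = 7.
Using column 4: 8 + 16 + 12 + 25 + ? → (3,4) = 65 − 61 = 4.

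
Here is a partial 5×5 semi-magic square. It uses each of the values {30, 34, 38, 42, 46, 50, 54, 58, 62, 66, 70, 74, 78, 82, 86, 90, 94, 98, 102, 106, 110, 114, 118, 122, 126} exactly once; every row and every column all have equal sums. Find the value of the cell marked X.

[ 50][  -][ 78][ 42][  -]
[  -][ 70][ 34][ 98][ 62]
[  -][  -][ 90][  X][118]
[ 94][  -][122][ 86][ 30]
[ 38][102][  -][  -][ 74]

The 25 entries sum to 1950, so each line sums to 1950/5 = 390.
Row 2: 70 + 34 + 98 + 62 + ? = 390, so (2,1) = 126.
Row 4 must total 390; the given cells sum to 332, so (4,2) = 58.
From column 1, 390 − (50 + 126 + 94 + 38) gives (3,1) = 82.
Column 3: 78 + 34 + 90 + 122 + ? = 390, so (5,3) = 66.
Using column 5: 62 + 118 + 30 + 74 + ? → (1,5) = 390 − 284 = 106.
Using row 1: 50 + 78 + 42 + 106 + ? → (1,2) = 390 − 276 = 114.
The remaining cell in row 5 is (5,4) = 390 − 280 = 110.
The remaining cell in column 2 is (3,2) = 390 − 344 = 46.
The remaining cell in column 4 is (3,4) = 390 − 336 = 54.

54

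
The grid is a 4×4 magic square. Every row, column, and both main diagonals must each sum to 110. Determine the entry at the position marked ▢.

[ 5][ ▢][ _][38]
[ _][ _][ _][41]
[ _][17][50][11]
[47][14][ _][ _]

44

Using row 3: 17 + 50 + 11 + ? → (3,1) = 110 − 78 = 32.
Column 1 needs 110; the known cells sum to 84, so (2,1) = 26.
Column 4 needs 110; the known cells sum to 90, so (4,4) = 20.
Using main diagonal: 5 + 50 + 20 + ? → (2,2) = 110 − 75 = 35.
From anti-diagonal, 110 − (38 + 17 + 47) gives (2,3) = 8.
Row 4: 47 + 14 + 20 + ? = 110, so (4,3) = 29.
Column 2 must total 110; the given cells sum to 66, so (1,2) = 44.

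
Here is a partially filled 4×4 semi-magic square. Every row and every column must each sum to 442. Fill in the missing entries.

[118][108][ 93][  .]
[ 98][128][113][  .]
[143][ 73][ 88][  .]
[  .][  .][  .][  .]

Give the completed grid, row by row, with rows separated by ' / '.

118 108 93 123 / 98 128 113 103 / 143 73 88 138 / 83 133 148 78

Using row 1: 118 + 108 + 93 + ? → (1,4) = 442 − 319 = 123.
The remaining cell in row 2 is (2,4) = 442 − 339 = 103.
Row 3 needs 442; the known cells sum to 304, so (3,4) = 138.
Column 1 must total 442; the given cells sum to 359, so (4,1) = 83.
Column 2 must total 442; the given cells sum to 309, so (4,2) = 133.
The remaining cell in column 3 is (4,3) = 442 − 294 = 148.
Column 4 needs 442; the known cells sum to 364, so (4,4) = 78.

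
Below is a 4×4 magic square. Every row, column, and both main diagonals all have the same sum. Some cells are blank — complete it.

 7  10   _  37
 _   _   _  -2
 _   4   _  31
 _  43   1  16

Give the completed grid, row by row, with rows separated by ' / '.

Column 4 is already complete: 37 + -2 + 31 + 16 = 82, so that is the magic constant.
Row 1 must total 82; the given cells sum to 54, so (1,3) = 28.
Row 4 must total 82; the given cells sum to 60, so (4,1) = 22.
Using column 2: 10 + 4 + 43 + ? → (2,2) = 82 − 57 = 25.
Main diagonal needs 82; the known cells sum to 48, so (3,3) = 34.
Anti-diagonal needs 82; the known cells sum to 63, so (2,3) = 19.
Row 2 must total 82; the given cells sum to 42, so (2,1) = 40.
Using row 3: 4 + 34 + 31 + ? → (3,1) = 82 − 69 = 13.

7 10 28 37 / 40 25 19 -2 / 13 4 34 31 / 22 43 1 16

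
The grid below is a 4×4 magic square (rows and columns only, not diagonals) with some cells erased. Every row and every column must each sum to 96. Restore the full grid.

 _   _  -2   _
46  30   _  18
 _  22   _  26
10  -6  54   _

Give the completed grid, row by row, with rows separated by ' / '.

34 50 -2 14 / 46 30 2 18 / 6 22 42 26 / 10 -6 54 38

Row 2 needs 96; the known cells sum to 94, so (2,3) = 2.
Row 4 must total 96; the given cells sum to 58, so (4,4) = 38.
Column 2: 30 + 22 + (-6) + ? = 96, so (1,2) = 50.
From column 3, 96 − (-2 + 2 + 54) gives (3,3) = 42.
Column 4 must total 96; the given cells sum to 82, so (1,4) = 14.
The remaining cell in row 1 is (1,1) = 96 − 62 = 34.
From row 3, 96 − (22 + 42 + 26) gives (3,1) = 6.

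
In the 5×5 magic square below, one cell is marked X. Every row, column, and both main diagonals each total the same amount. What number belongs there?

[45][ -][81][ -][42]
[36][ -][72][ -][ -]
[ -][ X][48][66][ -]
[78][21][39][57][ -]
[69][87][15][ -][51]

Column 3 is complete and sums to 255; that is the magic constant.
Row 4 needs 255; the known cells sum to 195, so (4,5) = 60.
The remaining cell in row 5 is (5,4) = 255 − 222 = 33.
The remaining cell in column 1 is (3,1) = 255 − 228 = 27.
Main diagonal: 45 + 48 + 57 + 51 + ? = 255, so (2,2) = 54.
Anti-diagonal must total 255; the given cells sum to 180, so (2,4) = 75.
From row 2, 255 − (36 + 54 + 72 + 75) gives (2,5) = 18.
Column 4: 75 + 66 + 57 + 33 + ? = 255, so (1,4) = 24.
Column 5 needs 255; the known cells sum to 171, so (3,5) = 84.
Row 1: 45 + 81 + 24 + 42 + ? = 255, so (1,2) = 63.
Using row 3: 27 + 48 + 66 + 84 + ? → (3,2) = 255 − 225 = 30.

30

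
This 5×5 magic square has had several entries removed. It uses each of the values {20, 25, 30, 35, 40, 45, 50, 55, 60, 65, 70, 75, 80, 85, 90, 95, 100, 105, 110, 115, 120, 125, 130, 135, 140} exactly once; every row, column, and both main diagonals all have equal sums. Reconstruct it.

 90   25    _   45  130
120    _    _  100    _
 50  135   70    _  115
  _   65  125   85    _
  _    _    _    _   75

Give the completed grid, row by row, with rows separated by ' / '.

The 25 entries sum to 2000, so each line sums to 2000/5 = 400.
Row 1: 90 + 25 + 45 + 130 + ? = 400, so (1,3) = 110.
Row 3: 50 + 135 + 70 + 115 + ? = 400, so (3,4) = 30.
From column 4, 400 − (45 + 100 + 30 + 85) gives (5,4) = 140.
From main diagonal, 400 − (90 + 70 + 85 + 75) gives (2,2) = 80.
Anti-diagonal must total 400; the given cells sum to 365, so (5,1) = 35.
Column 1 must total 400; the given cells sum to 295, so (4,1) = 105.
The remaining cell in column 2 is (5,2) = 400 − 305 = 95.
Using row 4: 105 + 65 + 125 + 85 + ? → (4,5) = 400 − 380 = 20.
Row 5: 35 + 95 + 140 + 75 + ? = 400, so (5,3) = 55.
Column 3: 110 + 70 + 125 + 55 + ? = 400, so (2,3) = 40.
The remaining cell in column 5 is (2,5) = 400 − 340 = 60.

90 25 110 45 130 / 120 80 40 100 60 / 50 135 70 30 115 / 105 65 125 85 20 / 35 95 55 140 75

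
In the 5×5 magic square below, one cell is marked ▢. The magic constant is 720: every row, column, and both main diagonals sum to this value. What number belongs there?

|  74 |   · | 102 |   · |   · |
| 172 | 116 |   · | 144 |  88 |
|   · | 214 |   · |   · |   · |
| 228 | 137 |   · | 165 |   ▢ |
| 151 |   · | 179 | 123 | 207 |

109

Row 2 must total 720; the given cells sum to 520, so (2,3) = 200.
Row 5 must total 720; the given cells sum to 660, so (5,2) = 60.
Using column 1: 74 + 172 + 228 + 151 + ? → (3,1) = 720 − 625 = 95.
Column 2: 116 + 214 + 137 + 60 + ? = 720, so (1,2) = 193.
From main diagonal, 720 − (74 + 116 + 165 + 207) gives (3,3) = 158.
The remaining cell in anti-diagonal is (1,5) = 720 − 590 = 130.
Using row 1: 74 + 193 + 102 + 130 + ? → (1,4) = 720 − 499 = 221.
Column 3 must total 720; the given cells sum to 639, so (4,3) = 81.
Using column 4: 221 + 144 + 165 + 123 + ? → (3,4) = 720 − 653 = 67.
From row 3, 720 − (95 + 214 + 158 + 67) gives (3,5) = 186.
Using row 4: 228 + 137 + 81 + 165 + ? → (4,5) = 720 − 611 = 109.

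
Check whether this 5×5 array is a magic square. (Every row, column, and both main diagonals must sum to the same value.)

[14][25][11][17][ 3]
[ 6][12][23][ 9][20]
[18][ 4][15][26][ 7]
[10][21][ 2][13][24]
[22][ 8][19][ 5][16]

Yes

Row 1: 14 + 25 + 11 + 17 + 3 = 70.
Row 2: 6 + 12 + 23 + 9 + 20 = 70.
Row 3: 18 + 4 + 15 + 26 + 7 = 70.
Row 4: 10 + 21 + 2 + 13 + 24 = 70.
Row 5: 22 + 8 + 19 + 5 + 16 = 70.
Column 1: 14 + 6 + 18 + 10 + 22 = 70.
Column 2: 25 + 12 + 4 + 21 + 8 = 70.
Column 3: 11 + 23 + 15 + 2 + 19 = 70.
Column 4: 17 + 9 + 26 + 13 + 5 = 70.
Column 5: 3 + 20 + 7 + 24 + 16 = 70.
Main diagonal: 14 + 12 + 15 + 13 + 16 = 70.
Anti-diagonal: 3 + 9 + 15 + 21 + 22 = 70.
All lines sum to 70.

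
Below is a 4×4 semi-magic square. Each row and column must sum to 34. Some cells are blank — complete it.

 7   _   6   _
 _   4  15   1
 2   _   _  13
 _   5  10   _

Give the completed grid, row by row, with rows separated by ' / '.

7 9 6 12 / 14 4 15 1 / 2 16 3 13 / 11 5 10 8

The remaining cell in row 2 is (2,1) = 34 − 20 = 14.
Using column 1: 7 + 14 + 2 + ? → (4,1) = 34 − 23 = 11.
Column 3: 6 + 15 + 10 + ? = 34, so (3,3) = 3.
Row 3 needs 34; the known cells sum to 18, so (3,2) = 16.
The remaining cell in row 4 is (4,4) = 34 − 26 = 8.
Column 2 must total 34; the given cells sum to 25, so (1,2) = 9.
Using column 4: 1 + 13 + 8 + ? → (1,4) = 34 − 22 = 12.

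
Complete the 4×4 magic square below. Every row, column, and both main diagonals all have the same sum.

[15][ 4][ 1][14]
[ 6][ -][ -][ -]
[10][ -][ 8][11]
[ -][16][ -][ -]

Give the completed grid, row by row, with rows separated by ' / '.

15 4 1 14 / 6 9 12 7 / 10 5 8 11 / 3 16 13 2

Row 1 is already complete: 15 + 4 + 1 + 14 = 34, so that is the magic constant.
Row 3 needs 34; the known cells sum to 29, so (3,2) = 5.
The remaining cell in column 1 is (4,1) = 34 − 31 = 3.
From column 2, 34 − (4 + 5 + 16) gives (2,2) = 9.
Main diagonal: 15 + 9 + 8 + ? = 34, so (4,4) = 2.
Anti-diagonal: 14 + 5 + 3 + ? = 34, so (2,3) = 12.
From row 2, 34 − (6 + 9 + 12) gives (2,4) = 7.
Row 4: 3 + 16 + 2 + ? = 34, so (4,3) = 13.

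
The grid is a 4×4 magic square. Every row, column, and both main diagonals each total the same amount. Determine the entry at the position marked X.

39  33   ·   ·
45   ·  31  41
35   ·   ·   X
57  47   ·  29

Column 1 is complete and sums to 176; that is the magic constant.
The remaining cell in row 2 is (2,2) = 176 − 117 = 59.
The remaining cell in row 4 is (4,3) = 176 − 133 = 43.
Using column 2: 33 + 59 + 47 + ? → (3,2) = 176 − 139 = 37.
Main diagonal needs 176; the known cells sum to 127, so (3,3) = 49.
Using anti-diagonal: 31 + 37 + 57 + ? → (1,4) = 176 − 125 = 51.
Using row 1: 39 + 33 + 51 + ? → (1,3) = 176 − 123 = 53.
Using row 3: 35 + 37 + 49 + ? → (3,4) = 176 − 121 = 55.

55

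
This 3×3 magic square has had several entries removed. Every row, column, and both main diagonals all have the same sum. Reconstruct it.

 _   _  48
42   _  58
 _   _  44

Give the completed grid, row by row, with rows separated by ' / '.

56 46 48 / 42 50 58 / 52 54 44

Column 3 is already complete: 48 + 58 + 44 = 150, so that is the magic constant.
Row 2 needs 150; the known cells sum to 100, so (2,2) = 50.
The remaining cell in main diagonal is (1,1) = 150 − 94 = 56.
The remaining cell in anti-diagonal is (3,1) = 150 − 98 = 52.
Row 1 needs 150; the known cells sum to 104, so (1,2) = 46.
Using row 3: 52 + 44 + ? → (3,2) = 150 − 96 = 54.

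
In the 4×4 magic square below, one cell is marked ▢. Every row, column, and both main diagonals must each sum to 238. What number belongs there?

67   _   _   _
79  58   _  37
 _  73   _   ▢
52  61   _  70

Row 2 needs 238; the known cells sum to 174, so (2,3) = 64.
Using row 4: 52 + 61 + 70 + ? → (4,3) = 238 − 183 = 55.
Using column 1: 67 + 79 + 52 + ? → (3,1) = 238 − 198 = 40.
Column 2: 58 + 73 + 61 + ? = 238, so (1,2) = 46.
Using main diagonal: 67 + 58 + 70 + ? → (3,3) = 238 − 195 = 43.
Anti-diagonal must total 238; the given cells sum to 189, so (1,4) = 49.
Row 1 needs 238; the known cells sum to 162, so (1,3) = 76.
From row 3, 238 − (40 + 73 + 43) gives (3,4) = 82.

82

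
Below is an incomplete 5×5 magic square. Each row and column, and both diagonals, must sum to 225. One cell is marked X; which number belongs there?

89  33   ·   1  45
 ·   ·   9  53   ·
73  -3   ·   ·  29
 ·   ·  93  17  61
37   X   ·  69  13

The remaining cell in row 1 is (1,3) = 225 − 168 = 57.
Using column 4: 1 + 53 + 17 + 69 + ? → (3,4) = 225 − 140 = 85.
Column 5 must total 225; the given cells sum to 148, so (2,5) = 77.
Using row 3: 73 + (-3) + 85 + 29 + ? → (3,3) = 225 − 184 = 41.
The remaining cell in column 3 is (5,3) = 225 − 200 = 25.
Main diagonal must total 225; the given cells sum to 160, so (2,2) = 65.
Using anti-diagonal: 45 + 53 + 41 + 37 + ? → (4,2) = 225 − 176 = 49.
Row 2: 65 + 9 + 53 + 77 + ? = 225, so (2,1) = 21.
Using row 4: 49 + 93 + 17 + 61 + ? → (4,1) = 225 − 220 = 5.
The remaining cell in row 5 is (5,2) = 225 − 144 = 81.

81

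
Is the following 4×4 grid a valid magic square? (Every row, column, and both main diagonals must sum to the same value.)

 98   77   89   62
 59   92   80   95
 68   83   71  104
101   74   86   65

Row 1: 98 + 77 + 89 + 62 = 326.
Row 2: 59 + 92 + 80 + 95 = 326.
Row 3: 68 + 83 + 71 + 104 = 326.
Row 4: 101 + 74 + 86 + 65 = 326.
Column 1: 98 + 59 + 68 + 101 = 326.
Column 2: 77 + 92 + 83 + 74 = 326.
Column 3: 89 + 80 + 71 + 86 = 326.
Column 4: 62 + 95 + 104 + 65 = 326.
Main diagonal: 98 + 92 + 71 + 65 = 326.
Anti-diagonal: 62 + 80 + 83 + 101 = 326.
All lines sum to 326.

Yes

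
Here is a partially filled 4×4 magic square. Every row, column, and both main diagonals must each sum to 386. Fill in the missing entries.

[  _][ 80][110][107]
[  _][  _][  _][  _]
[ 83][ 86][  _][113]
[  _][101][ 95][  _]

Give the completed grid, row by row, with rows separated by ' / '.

The remaining cell in row 1 is (1,1) = 386 − 297 = 89.
Row 3: 83 + 86 + 113 + ? = 386, so (3,3) = 104.
Using column 2: 80 + 86 + 101 + ? → (2,2) = 386 − 267 = 119.
Column 3 needs 386; the known cells sum to 309, so (2,3) = 77.
Main diagonal must total 386; the given cells sum to 312, so (4,4) = 74.
Anti-diagonal needs 386; the known cells sum to 270, so (4,1) = 116.
Column 1 must total 386; the given cells sum to 288, so (2,1) = 98.
Column 4: 107 + 113 + 74 + ? = 386, so (2,4) = 92.

89 80 110 107 / 98 119 77 92 / 83 86 104 113 / 116 101 95 74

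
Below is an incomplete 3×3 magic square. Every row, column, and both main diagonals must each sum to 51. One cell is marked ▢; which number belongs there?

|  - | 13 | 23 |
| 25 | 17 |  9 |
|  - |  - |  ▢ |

19

Using row 1: 13 + 23 + ? → (1,1) = 51 − 36 = 15.
Column 1: 15 + 25 + ? = 51, so (3,1) = 11.
Using column 2: 13 + 17 + ? → (3,2) = 51 − 30 = 21.
Using column 3: 23 + 9 + ? → (3,3) = 51 − 32 = 19.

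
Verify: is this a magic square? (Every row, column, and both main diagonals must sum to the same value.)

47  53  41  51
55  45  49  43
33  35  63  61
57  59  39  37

Row 1: 47 + 53 + 41 + 51 = 192.
Row 2: 55 + 45 + 49 + 43 = 192.
Row 3: 33 + 35 + 63 + 61 = 192.
Row 4: 57 + 59 + 39 + 37 = 192.
Column 1: 47 + 55 + 33 + 57 = 192.
Column 2: 53 + 45 + 35 + 59 = 192.
Column 3: 41 + 49 + 63 + 39 = 192.
Column 4: 51 + 43 + 61 + 37 = 192.
Main diagonal: 47 + 45 + 63 + 37 = 192.
Anti-diagonal: 51 + 49 + 35 + 57 = 192.
All lines sum to 192.

Yes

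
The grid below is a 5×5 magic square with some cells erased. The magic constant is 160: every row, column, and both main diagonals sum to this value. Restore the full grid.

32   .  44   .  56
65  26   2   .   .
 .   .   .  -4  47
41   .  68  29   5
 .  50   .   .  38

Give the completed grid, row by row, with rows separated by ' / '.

From row 4, 160 − (41 + 68 + 29 + 5) gives (4,2) = 17.
Column 5 needs 160; the known cells sum to 146, so (2,5) = 14.
Main diagonal must total 160; the given cells sum to 125, so (3,3) = 35.
Row 2 must total 160; the given cells sum to 107, so (2,4) = 53.
The remaining cell in column 3 is (5,3) = 160 − 149 = 11.
Anti-diagonal: 56 + 53 + 35 + 17 + ? = 160, so (5,1) = -1.
Row 5 needs 160; the known cells sum to 98, so (5,4) = 62.
Column 1 needs 160; the known cells sum to 137, so (3,1) = 23.
Using column 4: 53 + (-4) + 29 + 62 + ? → (1,4) = 160 − 140 = 20.
Row 1 needs 160; the known cells sum to 152, so (1,2) = 8.
Using row 3: 23 + 35 + (-4) + 47 + ? → (3,2) = 160 − 101 = 59.

32 8 44 20 56 / 65 26 2 53 14 / 23 59 35 -4 47 / 41 17 68 29 5 / -1 50 11 62 38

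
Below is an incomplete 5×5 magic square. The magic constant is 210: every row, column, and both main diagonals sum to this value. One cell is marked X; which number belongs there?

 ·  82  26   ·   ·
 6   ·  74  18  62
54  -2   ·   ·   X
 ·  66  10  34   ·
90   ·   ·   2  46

Row 2 must total 210; the given cells sum to 160, so (2,2) = 50.
Column 2 must total 210; the given cells sum to 196, so (5,2) = 14.
Using row 5: 90 + 14 + 2 + 46 + ? → (5,3) = 210 − 152 = 58.
Column 3: 26 + 74 + 10 + 58 + ? = 210, so (3,3) = 42.
From main diagonal, 210 − (50 + 42 + 34 + 46) gives (1,1) = 38.
Anti-diagonal needs 210; the known cells sum to 216, so (1,5) = -6.
Row 1 must total 210; the given cells sum to 140, so (1,4) = 70.
Using column 1: 38 + 6 + 54 + 90 + ? → (4,1) = 210 − 188 = 22.
Column 4: 70 + 18 + 34 + 2 + ? = 210, so (3,4) = 86.
From row 3, 210 − (54 + (-2) + 42 + 86) gives (3,5) = 30.

30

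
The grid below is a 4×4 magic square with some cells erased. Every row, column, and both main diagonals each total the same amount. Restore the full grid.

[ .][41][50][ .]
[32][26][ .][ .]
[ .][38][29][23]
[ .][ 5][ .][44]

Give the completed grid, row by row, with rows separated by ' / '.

Column 2 is already complete: 41 + 26 + 38 + 5 = 110, so that is the magic constant.
From row 3, 110 − (38 + 29 + 23) gives (3,1) = 20.
The remaining cell in main diagonal is (1,1) = 110 − 99 = 11.
Row 1 must total 110; the given cells sum to 102, so (1,4) = 8.
Column 1: 11 + 32 + 20 + ? = 110, so (4,1) = 47.
Column 4 needs 110; the known cells sum to 75, so (2,4) = 35.
From anti-diagonal, 110 − (8 + 38 + 47) gives (2,3) = 17.
Row 4 must total 110; the given cells sum to 96, so (4,3) = 14.

11 41 50 8 / 32 26 17 35 / 20 38 29 23 / 47 5 14 44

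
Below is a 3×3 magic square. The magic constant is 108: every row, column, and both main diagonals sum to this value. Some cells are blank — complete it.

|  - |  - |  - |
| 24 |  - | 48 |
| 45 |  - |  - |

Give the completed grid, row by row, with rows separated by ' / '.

39 42 27 / 24 36 48 / 45 30 33

Row 2 needs 108; the known cells sum to 72, so (2,2) = 36.
Using column 1: 24 + 45 + ? → (1,1) = 108 − 69 = 39.
Main diagonal must total 108; the given cells sum to 75, so (3,3) = 33.
The remaining cell in anti-diagonal is (1,3) = 108 − 81 = 27.
The remaining cell in row 1 is (1,2) = 108 − 66 = 42.
Using row 3: 45 + 33 + ? → (3,2) = 108 − 78 = 30.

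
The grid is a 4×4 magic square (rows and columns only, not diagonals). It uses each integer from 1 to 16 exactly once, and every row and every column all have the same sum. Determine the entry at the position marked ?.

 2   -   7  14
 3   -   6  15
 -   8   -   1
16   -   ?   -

9

The entries are 1 through 16, which sum to 136, so each line sums to 136/4 = 34.
The remaining cell in row 1 is (1,2) = 34 − 23 = 11.
Row 2 needs 34; the known cells sum to 24, so (2,2) = 10.
Column 1: 2 + 3 + 16 + ? = 34, so (3,1) = 13.
Using column 2: 11 + 10 + 8 + ? → (4,2) = 34 − 29 = 5.
Column 4: 14 + 15 + 1 + ? = 34, so (4,4) = 4.
Row 3 needs 34; the known cells sum to 22, so (3,3) = 12.
The remaining cell in row 4 is (4,3) = 34 − 25 = 9.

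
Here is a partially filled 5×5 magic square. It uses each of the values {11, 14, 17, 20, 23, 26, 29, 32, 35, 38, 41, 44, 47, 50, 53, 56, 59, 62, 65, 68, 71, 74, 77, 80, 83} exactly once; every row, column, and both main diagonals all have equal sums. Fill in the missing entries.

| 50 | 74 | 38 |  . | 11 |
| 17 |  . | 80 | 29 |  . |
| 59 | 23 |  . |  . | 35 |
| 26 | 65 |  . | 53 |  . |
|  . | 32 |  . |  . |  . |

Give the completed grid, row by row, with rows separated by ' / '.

The 25 entries sum to 1175, so each line sums to 1175/5 = 235.
Row 1: 50 + 74 + 38 + 11 + ? = 235, so (1,4) = 62.
Column 1: 50 + 17 + 59 + 26 + ? = 235, so (5,1) = 83.
Column 2 needs 235; the known cells sum to 194, so (2,2) = 41.
The remaining cell in anti-diagonal is (3,3) = 235 − 188 = 47.
Row 2 needs 235; the known cells sum to 167, so (2,5) = 68.
Row 3 must total 235; the given cells sum to 164, so (3,4) = 71.
From column 4, 235 − (62 + 29 + 71 + 53) gives (5,4) = 20.
Main diagonal must total 235; the given cells sum to 191, so (5,5) = 44.
Row 5 must total 235; the given cells sum to 179, so (5,3) = 56.
Column 3: 38 + 80 + 47 + 56 + ? = 235, so (4,3) = 14.
Using column 5: 11 + 68 + 35 + 44 + ? → (4,5) = 235 − 158 = 77.

50 74 38 62 11 / 17 41 80 29 68 / 59 23 47 71 35 / 26 65 14 53 77 / 83 32 56 20 44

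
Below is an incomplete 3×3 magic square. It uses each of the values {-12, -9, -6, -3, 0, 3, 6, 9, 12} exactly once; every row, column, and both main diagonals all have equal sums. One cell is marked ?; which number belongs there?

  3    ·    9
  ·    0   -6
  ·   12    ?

-3

The 9 entries sum to 0, so each line sums to 0/3 = 0.
The remaining cell in row 1 is (1,2) = 0 − 12 = -12.
Row 2: 0 + (-6) + ? = 0, so (2,1) = 6.
From column 1, 0 − (3 + 6) gives (3,1) = -9.
Column 3 must total 0; the given cells sum to 3, so (3,3) = -3.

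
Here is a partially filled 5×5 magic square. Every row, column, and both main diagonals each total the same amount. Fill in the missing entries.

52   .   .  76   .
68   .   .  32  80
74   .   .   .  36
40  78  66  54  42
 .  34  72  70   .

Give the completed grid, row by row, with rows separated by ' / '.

52 50 38 76 64 / 68 56 44 32 80 / 74 62 60 48 36 / 40 78 66 54 42 / 46 34 72 70 58

Row 4 is already complete: 40 + 78 + 66 + 54 + 42 = 280, so that is the magic constant.
Column 1: 52 + 68 + 74 + 40 + ? = 280, so (5,1) = 46.
Using column 4: 76 + 32 + 54 + 70 + ? → (3,4) = 280 − 232 = 48.
Row 5: 46 + 34 + 72 + 70 + ? = 280, so (5,5) = 58.
Column 5 must total 280; the given cells sum to 216, so (1,5) = 64.
The remaining cell in anti-diagonal is (3,3) = 280 − 220 = 60.
From row 3, 280 − (74 + 60 + 48 + 36) gives (3,2) = 62.
Main diagonal must total 280; the given cells sum to 224, so (2,2) = 56.
Row 2 must total 280; the given cells sum to 236, so (2,3) = 44.
Column 2: 56 + 62 + 78 + 34 + ? = 280, so (1,2) = 50.
Column 3 needs 280; the known cells sum to 242, so (1,3) = 38.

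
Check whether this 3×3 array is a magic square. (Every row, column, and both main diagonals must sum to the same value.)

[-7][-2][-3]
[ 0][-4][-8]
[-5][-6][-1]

Row 1: -7 + (-2) + (-3) = -12.
Row 2: 0 + (-4) + (-8) = -12.
Row 3: -5 + (-6) + (-1) = -12.
Column 1: -7 + 0 + (-5) = -12.
Column 2: -2 + (-4) + (-6) = -12.
Column 3: -3 + (-8) + (-1) = -12.
Main diagonal: -7 + (-4) + (-1) = -12.
Anti-diagonal: -3 + (-4) + (-5) = -12.
All lines sum to -12.

Yes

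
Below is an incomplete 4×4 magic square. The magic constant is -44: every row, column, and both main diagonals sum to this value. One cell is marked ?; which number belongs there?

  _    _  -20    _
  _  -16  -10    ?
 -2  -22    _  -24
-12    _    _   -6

From row 3, -44 − (-2 + (-22) + (-24)) gives (3,3) = 4.
From column 3, -44 − (-20 + (-10) + 4) gives (4,3) = -18.
From main diagonal, -44 − (-16 + 4 + (-6)) gives (1,1) = -26.
The remaining cell in anti-diagonal is (1,4) = -44 − (-44) = 0.
Row 1 needs -44; the known cells sum to -46, so (1,2) = 2.
From row 4, -44 − (-12 + (-18) + (-6)) gives (4,2) = -8.
The remaining cell in column 1 is (2,1) = -44 − (-40) = -4.
Column 4: 0 + (-24) + (-6) + ? = -44, so (2,4) = -14.

-14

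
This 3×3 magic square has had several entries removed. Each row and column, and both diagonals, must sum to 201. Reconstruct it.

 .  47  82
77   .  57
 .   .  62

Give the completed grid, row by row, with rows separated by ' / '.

Row 1: 47 + 82 + ? = 201, so (1,1) = 72.
Row 2 must total 201; the given cells sum to 134, so (2,2) = 67.
Column 1 needs 201; the known cells sum to 149, so (3,1) = 52.
Column 2: 47 + 67 + ? = 201, so (3,2) = 87.

72 47 82 / 77 67 57 / 52 87 62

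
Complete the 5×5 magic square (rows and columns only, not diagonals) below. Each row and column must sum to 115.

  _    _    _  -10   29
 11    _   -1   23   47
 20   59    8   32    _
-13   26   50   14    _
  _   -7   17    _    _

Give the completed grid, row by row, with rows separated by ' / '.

53 2 41 -10 29 / 11 35 -1 23 47 / 20 59 8 32 -4 / -13 26 50 14 38 / 44 -7 17 56 5

Using row 2: 11 + (-1) + 23 + 47 + ? → (2,2) = 115 − 80 = 35.
Row 3 must total 115; the given cells sum to 119, so (3,5) = -4.
From row 4, 115 − (-13 + 26 + 50 + 14) gives (4,5) = 38.
Column 2 needs 115; the known cells sum to 113, so (1,2) = 2.
Column 3: -1 + 8 + 50 + 17 + ? = 115, so (1,3) = 41.
Column 4 must total 115; the given cells sum to 59, so (5,4) = 56.
From column 5, 115 − (29 + 47 + (-4) + 38) gives (5,5) = 5.
Row 1: 2 + 41 + (-10) + 29 + ? = 115, so (1,1) = 53.
Row 5 must total 115; the given cells sum to 71, so (5,1) = 44.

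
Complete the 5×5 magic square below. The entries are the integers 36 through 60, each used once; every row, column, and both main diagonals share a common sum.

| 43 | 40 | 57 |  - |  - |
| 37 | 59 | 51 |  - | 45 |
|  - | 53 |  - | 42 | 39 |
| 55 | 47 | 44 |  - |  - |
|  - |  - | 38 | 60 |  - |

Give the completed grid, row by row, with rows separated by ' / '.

The entries are 36 through 60, which sum to 1200, so each line sums to 1200/5 = 240.
Row 2: 37 + 59 + 51 + 45 + ? = 240, so (2,4) = 48.
Column 2 must total 240; the given cells sum to 199, so (5,2) = 41.
Column 3 must total 240; the given cells sum to 190, so (3,3) = 50.
Row 3: 53 + 50 + 42 + 39 + ? = 240, so (3,1) = 56.
Column 1 needs 240; the known cells sum to 191, so (5,1) = 49.
Anti-diagonal must total 240; the given cells sum to 194, so (1,5) = 46.
Using row 1: 43 + 40 + 57 + 46 + ? → (1,4) = 240 − 186 = 54.
The remaining cell in row 5 is (5,5) = 240 − 188 = 52.
From column 4, 240 − (54 + 48 + 42 + 60) gives (4,4) = 36.
Column 5: 46 + 45 + 39 + 52 + ? = 240, so (4,5) = 58.

43 40 57 54 46 / 37 59 51 48 45 / 56 53 50 42 39 / 55 47 44 36 58 / 49 41 38 60 52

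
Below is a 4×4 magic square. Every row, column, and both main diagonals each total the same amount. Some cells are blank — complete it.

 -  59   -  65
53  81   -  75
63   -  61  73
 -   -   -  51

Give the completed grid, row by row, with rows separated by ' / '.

Column 4 is already complete: 65 + 75 + 73 + 51 = 264, so that is the magic constant.
Row 2: 53 + 81 + 75 + ? = 264, so (2,3) = 55.
Row 3: 63 + 61 + 73 + ? = 264, so (3,2) = 67.
Using column 2: 59 + 81 + 67 + ? → (4,2) = 264 − 207 = 57.
From main diagonal, 264 − (81 + 61 + 51) gives (1,1) = 71.
Anti-diagonal needs 264; the known cells sum to 187, so (4,1) = 77.
Using row 1: 71 + 59 + 65 + ? → (1,3) = 264 − 195 = 69.
Row 4 needs 264; the known cells sum to 185, so (4,3) = 79.

71 59 69 65 / 53 81 55 75 / 63 67 61 73 / 77 57 79 51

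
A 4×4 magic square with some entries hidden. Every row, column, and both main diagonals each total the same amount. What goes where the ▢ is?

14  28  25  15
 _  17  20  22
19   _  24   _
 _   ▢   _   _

16

Row 1 is complete and sums to 82; that is the magic constant.
Using row 2: 17 + 20 + 22 + ? → (2,1) = 82 − 59 = 23.
Using column 1: 14 + 23 + 19 + ? → (4,1) = 82 − 56 = 26.
The remaining cell in column 3 is (4,3) = 82 − 69 = 13.
Using main diagonal: 14 + 17 + 24 + ? → (4,4) = 82 − 55 = 27.
Anti-diagonal must total 82; the given cells sum to 61, so (3,2) = 21.
From row 3, 82 − (19 + 21 + 24) gives (3,4) = 18.
The remaining cell in row 4 is (4,2) = 82 − 66 = 16.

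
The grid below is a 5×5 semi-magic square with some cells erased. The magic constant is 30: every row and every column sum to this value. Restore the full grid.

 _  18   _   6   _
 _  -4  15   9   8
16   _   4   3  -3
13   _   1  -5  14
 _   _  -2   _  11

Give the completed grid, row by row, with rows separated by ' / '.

-6 18 12 6 0 / 2 -4 15 9 8 / 16 10 4 3 -3 / 13 7 1 -5 14 / 5 -1 -2 17 11

The remaining cell in row 2 is (2,1) = 30 − 28 = 2.
Row 3: 16 + 4 + 3 + (-3) + ? = 30, so (3,2) = 10.
The remaining cell in row 4 is (4,2) = 30 − 23 = 7.
Column 2 must total 30; the given cells sum to 31, so (5,2) = -1.
Column 3: 15 + 4 + 1 + (-2) + ? = 30, so (1,3) = 12.
From column 4, 30 − (6 + 9 + 3 + (-5)) gives (5,4) = 17.
Using column 5: 8 + (-3) + 14 + 11 + ? → (1,5) = 30 − 30 = 0.
Row 1: 18 + 12 + 6 + 0 + ? = 30, so (1,1) = -6.
The remaining cell in row 5 is (5,1) = 30 − 25 = 5.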